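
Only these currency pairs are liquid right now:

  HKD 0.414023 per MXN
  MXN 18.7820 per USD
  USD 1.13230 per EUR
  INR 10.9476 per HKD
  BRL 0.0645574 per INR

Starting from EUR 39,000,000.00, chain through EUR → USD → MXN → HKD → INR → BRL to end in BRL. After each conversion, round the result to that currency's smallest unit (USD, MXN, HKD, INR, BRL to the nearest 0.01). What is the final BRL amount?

BRL 242,693,067.30

EUR 39,000,000.00 × 1.13230 = USD 44,159,700.00
USD 44,159,700.00 × 18.7820 = MXN 829,407,485.40
MXN 829,407,485.40 × 0.414023 = HKD 343,393,775.33
HKD 343,393,775.33 × 10.9476 = INR 3,759,337,694.80
INR 3,759,337,694.80 × 0.0645574 = BRL 242,693,067.30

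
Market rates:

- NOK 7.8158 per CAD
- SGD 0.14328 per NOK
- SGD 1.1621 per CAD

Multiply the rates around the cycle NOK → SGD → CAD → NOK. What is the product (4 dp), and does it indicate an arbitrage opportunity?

Around NOK → SGD → CAD → NOK: 1 × 0.14328 ÷ 1.1621 × 7.8158 = 0.963642
Product < 1; profitable direction is NOK → CAD → SGD → NOK.

0.9636 (arbitrage exists)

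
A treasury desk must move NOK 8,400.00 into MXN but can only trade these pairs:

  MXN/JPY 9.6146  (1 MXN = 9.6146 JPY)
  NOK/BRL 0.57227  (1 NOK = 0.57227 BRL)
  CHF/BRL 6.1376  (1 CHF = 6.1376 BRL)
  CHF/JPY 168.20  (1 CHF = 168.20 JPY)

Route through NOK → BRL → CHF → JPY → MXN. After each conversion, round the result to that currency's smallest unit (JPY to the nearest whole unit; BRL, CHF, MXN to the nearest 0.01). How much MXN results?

NOK 8,400.00 × 0.57227 = BRL 4,807.07
BRL 4,807.07 ÷ 6.1376 = CHF 783.22
CHF 783.22 × 168.20 = JPY 131,738
JPY 131,738 ÷ 9.6146 = MXN 13,701.87

MXN 13,701.87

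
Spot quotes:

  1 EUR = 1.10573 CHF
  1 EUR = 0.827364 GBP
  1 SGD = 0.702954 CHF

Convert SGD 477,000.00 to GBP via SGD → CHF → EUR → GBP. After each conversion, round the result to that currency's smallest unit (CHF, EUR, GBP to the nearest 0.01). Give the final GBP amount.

GBP 250,895.47

SGD 477,000.00 × 0.702954 = CHF 335,309.06
CHF 335,309.06 ÷ 1.10573 = EUR 303,246.78
EUR 303,246.78 × 0.827364 = GBP 250,895.47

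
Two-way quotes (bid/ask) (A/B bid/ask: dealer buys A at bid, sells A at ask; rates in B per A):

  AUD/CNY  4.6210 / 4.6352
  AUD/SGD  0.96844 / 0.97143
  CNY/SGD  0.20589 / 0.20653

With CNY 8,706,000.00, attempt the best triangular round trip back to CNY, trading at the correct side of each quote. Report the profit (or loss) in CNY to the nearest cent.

Net profit: CNY 101,238.54

Best loop CNY → AUD → SGD → CNY:
CNY 8,706,000.00 ÷ 4.6352 (buy AUD at ask) = AUD 1,878,236.11
AUD 1,878,236.11 × 0.96844 (sell AUD at bid) = SGD 1,818,958.97
SGD 1,818,958.97 ÷ 0.20653 (buy CNY at ask) = CNY 8,807,238.54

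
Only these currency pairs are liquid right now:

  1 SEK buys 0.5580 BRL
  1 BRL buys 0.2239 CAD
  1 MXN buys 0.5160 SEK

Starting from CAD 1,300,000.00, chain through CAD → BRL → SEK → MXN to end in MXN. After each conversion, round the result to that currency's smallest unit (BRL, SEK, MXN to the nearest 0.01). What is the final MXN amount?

MXN 20,165,331.16

CAD 1,300,000.00 ÷ 0.2239 = BRL 5,806,163.47
BRL 5,806,163.47 ÷ 0.5580 = SEK 10,405,310.88
SEK 10,405,310.88 ÷ 0.5160 = MXN 20,165,331.16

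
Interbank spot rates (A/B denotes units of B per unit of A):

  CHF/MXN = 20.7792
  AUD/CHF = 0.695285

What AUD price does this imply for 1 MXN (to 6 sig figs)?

MXN/AUD = 0.0692163

1 MXN ÷ 20.7792 = 0.048125 CHF
0.048125 CHF ÷ 0.695285 = 0.0692163 AUD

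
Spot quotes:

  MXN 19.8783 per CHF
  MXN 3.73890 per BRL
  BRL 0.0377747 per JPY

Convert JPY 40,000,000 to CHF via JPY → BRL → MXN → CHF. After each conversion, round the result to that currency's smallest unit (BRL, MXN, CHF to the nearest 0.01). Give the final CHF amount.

JPY 40,000,000 × 0.0377747 = BRL 1,510,988.00
BRL 1,510,988.00 × 3.73890 = MXN 5,649,433.03
MXN 5,649,433.03 ÷ 19.8783 = CHF 284,201.01

CHF 284,201.01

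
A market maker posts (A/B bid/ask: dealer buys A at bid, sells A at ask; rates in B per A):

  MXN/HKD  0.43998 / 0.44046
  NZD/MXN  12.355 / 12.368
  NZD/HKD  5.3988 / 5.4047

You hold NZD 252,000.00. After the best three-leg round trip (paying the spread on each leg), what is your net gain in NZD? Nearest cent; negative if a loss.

Best loop NZD → MXN → HKD → NZD:
NZD 252,000.00 × 12.355 (sell NZD at bid) = MXN 3,113,460.00
MXN 3,113,460.00 × 0.43998 (sell MXN at bid) = HKD 1,369,860.13
HKD 1,369,860.13 ÷ 5.4047 (buy NZD at ask) = NZD 253,457.20

Net profit: NZD 1,457.20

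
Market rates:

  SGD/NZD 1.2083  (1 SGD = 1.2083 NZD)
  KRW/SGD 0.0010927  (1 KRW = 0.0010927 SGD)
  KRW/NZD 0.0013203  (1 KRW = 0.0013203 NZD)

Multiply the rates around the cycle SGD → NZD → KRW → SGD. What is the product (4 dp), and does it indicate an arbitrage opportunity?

Around SGD → NZD → KRW → SGD: 1 × 1.2083 ÷ 0.0013203 × 0.0010927 = 1.000007
Product ≈ 1 (deviation 0.001%, within rounding noise).

1.0000 (no arbitrage)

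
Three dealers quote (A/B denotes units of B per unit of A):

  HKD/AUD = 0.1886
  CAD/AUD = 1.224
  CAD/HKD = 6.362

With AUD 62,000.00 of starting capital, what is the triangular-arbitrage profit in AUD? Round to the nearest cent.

Profitable loop is AUD → HKD → CAD → AUD:
AUD 62,000.00 ÷ 0.1886 = HKD 328,738.07
HKD 328,738.07 ÷ 6.362 = CAD 51,672.13
CAD 51,672.13 × 1.224 = AUD 63,246.68
Profit = AUD 63,246.68 − AUD 62,000.00

Profit: AUD 1,246.68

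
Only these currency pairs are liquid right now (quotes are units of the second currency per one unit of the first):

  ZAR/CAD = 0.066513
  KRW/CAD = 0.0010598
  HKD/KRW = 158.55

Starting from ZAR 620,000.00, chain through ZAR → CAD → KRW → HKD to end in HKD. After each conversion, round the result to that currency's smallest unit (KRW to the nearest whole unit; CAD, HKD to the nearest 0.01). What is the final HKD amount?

HKD 245,418.93

ZAR 620,000.00 × 0.066513 = CAD 41,238.06
CAD 41,238.06 ÷ 0.0010598 = KRW 38,911,172
KRW 38,911,172 ÷ 158.55 = HKD 245,418.93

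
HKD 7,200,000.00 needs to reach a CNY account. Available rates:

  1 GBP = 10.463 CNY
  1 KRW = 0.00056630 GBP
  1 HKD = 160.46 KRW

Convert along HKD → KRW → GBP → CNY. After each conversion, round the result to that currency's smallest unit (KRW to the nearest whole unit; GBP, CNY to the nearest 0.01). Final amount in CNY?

CNY 6,845,451.13

HKD 7,200,000.00 × 160.46 = KRW 1,155,312,000
KRW 1,155,312,000 × 0.00056630 = GBP 654,253.19
GBP 654,253.19 × 10.463 = CNY 6,845,451.13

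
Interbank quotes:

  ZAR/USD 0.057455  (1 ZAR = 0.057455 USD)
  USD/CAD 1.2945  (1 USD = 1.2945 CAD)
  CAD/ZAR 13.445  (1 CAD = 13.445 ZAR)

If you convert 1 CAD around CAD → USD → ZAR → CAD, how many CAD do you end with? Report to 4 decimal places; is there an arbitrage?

1.0000 (no arbitrage)

Around CAD → USD → ZAR → CAD: 1 ÷ 1.2945 ÷ 0.057455 ÷ 13.445 = 1.000021
Product ≈ 1 (deviation 0.002%, within rounding noise).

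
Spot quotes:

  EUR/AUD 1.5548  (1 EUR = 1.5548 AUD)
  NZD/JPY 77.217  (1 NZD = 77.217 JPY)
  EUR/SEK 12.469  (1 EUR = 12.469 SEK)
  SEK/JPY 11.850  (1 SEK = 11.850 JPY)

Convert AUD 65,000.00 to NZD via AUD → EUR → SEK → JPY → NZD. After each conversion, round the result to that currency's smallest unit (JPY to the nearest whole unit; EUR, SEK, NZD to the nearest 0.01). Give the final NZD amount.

AUD 65,000.00 ÷ 1.5548 = EUR 41,806.02
EUR 41,806.02 × 12.469 = SEK 521,279.26
SEK 521,279.26 × 11.850 = JPY 6,177,159
JPY 6,177,159 ÷ 77.217 = NZD 79,997.40

NZD 79,997.40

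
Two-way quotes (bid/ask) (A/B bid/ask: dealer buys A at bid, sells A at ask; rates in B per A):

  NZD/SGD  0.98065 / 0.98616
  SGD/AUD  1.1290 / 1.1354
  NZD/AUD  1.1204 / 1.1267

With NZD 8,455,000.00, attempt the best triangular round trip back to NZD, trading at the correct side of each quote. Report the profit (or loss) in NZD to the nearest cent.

Best loop NZD → AUD → SGD → NZD:
NZD 8,455,000.00 × 1.1204 (sell NZD at bid) = AUD 9,472,982.00
AUD 9,472,982.00 ÷ 1.1354 (buy SGD at ask) = SGD 8,343,299.28
SGD 8,343,299.28 ÷ 0.98616 (buy NZD at ask) = NZD 8,460,391.09

Net profit: NZD 5,391.09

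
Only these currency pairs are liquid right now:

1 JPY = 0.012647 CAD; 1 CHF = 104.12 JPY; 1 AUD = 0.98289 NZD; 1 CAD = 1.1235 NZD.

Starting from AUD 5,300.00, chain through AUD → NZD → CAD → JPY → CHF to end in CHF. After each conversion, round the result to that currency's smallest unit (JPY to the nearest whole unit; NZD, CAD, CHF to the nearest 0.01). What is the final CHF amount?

CHF 3,521.17

AUD 5,300.00 × 0.98289 = NZD 5,209.32
NZD 5,209.32 ÷ 1.1235 = CAD 4,636.69
CAD 4,636.69 ÷ 0.012647 = JPY 366,624
JPY 366,624 ÷ 104.12 = CHF 3,521.17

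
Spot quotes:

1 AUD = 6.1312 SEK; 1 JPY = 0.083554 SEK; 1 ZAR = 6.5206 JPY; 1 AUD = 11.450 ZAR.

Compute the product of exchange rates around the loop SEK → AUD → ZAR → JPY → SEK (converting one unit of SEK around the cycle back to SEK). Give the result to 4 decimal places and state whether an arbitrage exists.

Around SEK → AUD → ZAR → JPY → SEK: 1 ÷ 6.1312 × 11.450 × 6.5206 × 0.083554 = 1.017454
Product > 1; profitable direction is SEK → AUD → ZAR → JPY → SEK.

1.0175 (arbitrage exists)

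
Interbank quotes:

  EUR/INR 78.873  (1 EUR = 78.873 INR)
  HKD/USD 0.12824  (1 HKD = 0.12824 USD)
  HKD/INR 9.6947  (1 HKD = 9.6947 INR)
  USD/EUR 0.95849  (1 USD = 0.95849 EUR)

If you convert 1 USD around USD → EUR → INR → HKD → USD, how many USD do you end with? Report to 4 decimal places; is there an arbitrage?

Around USD → EUR → INR → HKD → USD: 1 × 0.95849 × 78.873 ÷ 9.6947 × 0.12824 = 1.000012
Product ≈ 1 (deviation 0.001%, within rounding noise).

1.0000 (no arbitrage)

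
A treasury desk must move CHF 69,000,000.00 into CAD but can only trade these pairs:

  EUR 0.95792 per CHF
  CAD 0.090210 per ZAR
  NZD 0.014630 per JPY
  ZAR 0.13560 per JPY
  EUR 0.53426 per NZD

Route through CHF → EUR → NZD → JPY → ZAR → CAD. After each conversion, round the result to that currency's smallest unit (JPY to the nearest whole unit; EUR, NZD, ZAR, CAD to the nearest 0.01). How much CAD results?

CHF 69,000,000.00 × 0.95792 = EUR 66,096,480.00
EUR 66,096,480.00 ÷ 0.53426 = NZD 123,715,943.55
NZD 123,715,943.55 ÷ 0.014630 = JPY 8,456,318,766
JPY 8,456,318,766 × 0.13560 = ZAR 1,146,676,824.67
ZAR 1,146,676,824.67 × 0.090210 = CAD 103,441,716.35

CAD 103,441,716.35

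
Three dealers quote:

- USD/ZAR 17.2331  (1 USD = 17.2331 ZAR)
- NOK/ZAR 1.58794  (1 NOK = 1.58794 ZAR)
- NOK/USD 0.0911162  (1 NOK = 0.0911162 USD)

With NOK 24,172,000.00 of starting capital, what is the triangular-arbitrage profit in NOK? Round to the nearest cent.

Profit: NOK 272,866.34

Profitable loop is NOK → ZAR → USD → NOK:
NOK 24,172,000.00 × 1.58794 = ZAR 38,383,685.68
ZAR 38,383,685.68 ÷ 17.2331 = USD 2,227,323.33
USD 2,227,323.33 ÷ 0.0911162 = NOK 24,444,866.34
Profit = NOK 24,444,866.34 − NOK 24,172,000.00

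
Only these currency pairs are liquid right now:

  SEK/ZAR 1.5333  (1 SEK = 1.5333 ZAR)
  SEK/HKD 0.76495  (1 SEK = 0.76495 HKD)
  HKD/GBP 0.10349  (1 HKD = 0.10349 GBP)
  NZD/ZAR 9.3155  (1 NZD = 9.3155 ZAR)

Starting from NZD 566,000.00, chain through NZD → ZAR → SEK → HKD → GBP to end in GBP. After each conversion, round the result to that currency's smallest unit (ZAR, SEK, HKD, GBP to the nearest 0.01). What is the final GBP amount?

NZD 566,000.00 × 9.3155 = ZAR 5,272,573.00
ZAR 5,272,573.00 ÷ 1.5333 = SEK 3,438,709.32
SEK 3,438,709.32 × 0.76495 = HKD 2,630,440.69
HKD 2,630,440.69 × 0.10349 = GBP 272,224.31

GBP 272,224.31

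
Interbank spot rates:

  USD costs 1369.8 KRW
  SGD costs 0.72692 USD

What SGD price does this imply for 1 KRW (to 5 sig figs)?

KRW/SGD = 0.0010043

1 KRW ÷ 1369.8 = 0.000730034 USD
0.000730034 USD ÷ 0.72692 = 0.00100428 SGD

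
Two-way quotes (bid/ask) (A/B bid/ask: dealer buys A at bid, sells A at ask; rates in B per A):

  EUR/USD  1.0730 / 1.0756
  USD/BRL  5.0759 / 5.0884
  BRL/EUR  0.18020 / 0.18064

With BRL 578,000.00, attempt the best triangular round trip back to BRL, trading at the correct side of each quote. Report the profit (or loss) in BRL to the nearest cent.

Best loop BRL → USD → EUR → BRL:
BRL 578,000.00 ÷ 5.0884 (buy USD at ask) = USD 113,591.70
USD 113,591.70 ÷ 1.0756 (buy EUR at ask) = EUR 105,607.75
EUR 105,607.75 ÷ 0.18064 (buy BRL at ask) = BRL 584,631.05

Net profit: BRL 6,631.05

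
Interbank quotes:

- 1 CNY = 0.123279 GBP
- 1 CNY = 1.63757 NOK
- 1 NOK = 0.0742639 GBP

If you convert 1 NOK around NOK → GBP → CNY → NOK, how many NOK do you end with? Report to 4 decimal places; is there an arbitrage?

Around NOK → GBP → CNY → NOK: 1 × 0.0742639 ÷ 0.123279 × 1.63757 = 0.986481
Product < 1; profitable direction is NOK → CNY → GBP → NOK.

0.9865 (arbitrage exists)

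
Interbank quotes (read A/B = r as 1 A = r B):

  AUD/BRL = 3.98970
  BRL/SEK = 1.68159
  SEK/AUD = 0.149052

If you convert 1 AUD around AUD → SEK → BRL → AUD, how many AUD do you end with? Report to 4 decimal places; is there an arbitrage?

1.0000 (no arbitrage)

Around AUD → SEK → BRL → AUD: 1 ÷ 0.149052 ÷ 1.68159 ÷ 3.98970 = 1.000004
Product ≈ 1 (deviation 0.000%, within rounding noise).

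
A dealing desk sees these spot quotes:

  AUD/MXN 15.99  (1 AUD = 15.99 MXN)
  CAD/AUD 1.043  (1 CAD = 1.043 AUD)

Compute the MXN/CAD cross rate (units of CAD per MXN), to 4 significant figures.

1 MXN ÷ 15.99 = 0.0625391 AUD
0.0625391 AUD ÷ 1.043 = 0.0599608 CAD

MXN/CAD = 0.05996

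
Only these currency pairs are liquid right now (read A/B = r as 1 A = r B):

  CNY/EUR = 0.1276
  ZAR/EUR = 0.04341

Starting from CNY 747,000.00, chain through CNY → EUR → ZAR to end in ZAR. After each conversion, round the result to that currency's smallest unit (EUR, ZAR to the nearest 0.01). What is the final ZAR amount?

CNY 747,000.00 × 0.1276 = EUR 95,317.20
EUR 95,317.20 ÷ 0.04341 = ZAR 2,195,742.92

ZAR 2,195,742.92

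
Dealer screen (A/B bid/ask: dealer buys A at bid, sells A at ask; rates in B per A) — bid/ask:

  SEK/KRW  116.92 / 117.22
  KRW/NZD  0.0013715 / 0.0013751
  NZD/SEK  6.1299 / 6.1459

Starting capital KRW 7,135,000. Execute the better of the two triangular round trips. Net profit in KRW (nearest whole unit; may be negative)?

Net profit: KRW 67,321

Best loop KRW → SEK → NZD → KRW:
KRW 7,135,000 ÷ 117.22 (buy SEK at ask) = SEK 60,868.45
SEK 60,868.45 ÷ 6.1459 (buy NZD at ask) = NZD 9,903.91
NZD 9,903.91 ÷ 0.0013751 (buy KRW at ask) = KRW 7,202,321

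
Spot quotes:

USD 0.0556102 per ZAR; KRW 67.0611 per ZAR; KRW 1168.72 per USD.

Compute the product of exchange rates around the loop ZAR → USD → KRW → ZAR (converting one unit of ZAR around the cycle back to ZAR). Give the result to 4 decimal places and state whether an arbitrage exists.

Around ZAR → USD → KRW → ZAR: 1 × 0.0556102 × 1168.72 ÷ 67.0611 = 0.969157
Product < 1; profitable direction is ZAR → KRW → USD → ZAR.

0.9692 (arbitrage exists)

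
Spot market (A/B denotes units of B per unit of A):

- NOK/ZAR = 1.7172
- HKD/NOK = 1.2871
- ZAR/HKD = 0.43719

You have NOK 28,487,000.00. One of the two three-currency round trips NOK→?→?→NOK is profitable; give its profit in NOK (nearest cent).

Profitable loop is NOK → HKD → ZAR → NOK:
NOK 28,487,000.00 ÷ 1.2871 = HKD 22,132,701.42
HKD 22,132,701.42 ÷ 0.43719 = ZAR 50,624,903.18
ZAR 50,624,903.18 ÷ 1.7172 = NOK 29,481,075.69
Profit = NOK 29,481,075.69 − NOK 28,487,000.00

Profit: NOK 994,075.69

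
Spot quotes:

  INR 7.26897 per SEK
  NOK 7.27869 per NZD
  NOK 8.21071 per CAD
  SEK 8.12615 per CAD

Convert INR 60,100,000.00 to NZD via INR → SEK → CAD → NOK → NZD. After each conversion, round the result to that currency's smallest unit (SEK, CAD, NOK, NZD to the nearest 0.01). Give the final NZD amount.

NZD 1,147,741.94

INR 60,100,000.00 ÷ 7.26897 = SEK 8,268,021.47
SEK 8,268,021.47 ÷ 8.12615 = CAD 1,017,458.63
CAD 1,017,458.63 × 8.21071 = NOK 8,354,057.75
NOK 8,354,057.75 ÷ 7.27869 = NZD 1,147,741.94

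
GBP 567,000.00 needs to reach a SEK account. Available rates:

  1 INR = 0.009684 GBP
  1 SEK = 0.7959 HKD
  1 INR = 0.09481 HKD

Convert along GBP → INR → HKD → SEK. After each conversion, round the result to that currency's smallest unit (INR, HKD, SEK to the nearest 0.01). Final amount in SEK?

GBP 567,000.00 ÷ 0.009684 = INR 58,550,185.87
INR 58,550,185.87 × 0.09481 = HKD 5,551,143.12
HKD 5,551,143.12 ÷ 0.7959 = SEK 6,974,674.10

SEK 6,974,674.10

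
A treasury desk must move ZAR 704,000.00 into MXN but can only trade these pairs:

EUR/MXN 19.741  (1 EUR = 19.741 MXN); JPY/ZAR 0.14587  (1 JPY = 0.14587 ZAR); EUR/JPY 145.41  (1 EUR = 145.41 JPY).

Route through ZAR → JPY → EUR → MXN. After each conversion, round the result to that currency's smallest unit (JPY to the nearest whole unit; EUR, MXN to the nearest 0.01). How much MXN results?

ZAR 704,000.00 ÷ 0.14587 = JPY 4,826,215
JPY 4,826,215 ÷ 145.41 = EUR 33,190.39
EUR 33,190.39 × 19.741 = MXN 655,211.49

MXN 655,211.49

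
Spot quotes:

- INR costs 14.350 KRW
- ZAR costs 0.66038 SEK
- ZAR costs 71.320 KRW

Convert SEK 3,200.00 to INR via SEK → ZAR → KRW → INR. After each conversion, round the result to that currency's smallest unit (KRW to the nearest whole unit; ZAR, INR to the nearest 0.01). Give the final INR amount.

SEK 3,200.00 ÷ 0.66038 = ZAR 4,845.69
ZAR 4,845.69 × 71.320 = KRW 345,595
KRW 345,595 ÷ 14.350 = INR 24,083.28

INR 24,083.28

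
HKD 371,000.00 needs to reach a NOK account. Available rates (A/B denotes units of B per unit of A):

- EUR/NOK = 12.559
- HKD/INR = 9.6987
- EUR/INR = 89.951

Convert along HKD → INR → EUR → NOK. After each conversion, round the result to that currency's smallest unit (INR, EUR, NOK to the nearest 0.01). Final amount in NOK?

HKD 371,000.00 × 9.6987 = INR 3,598,217.70
INR 3,598,217.70 ÷ 89.951 = EUR 40,001.98
EUR 40,001.98 × 12.559 = NOK 502,384.87

NOK 502,384.87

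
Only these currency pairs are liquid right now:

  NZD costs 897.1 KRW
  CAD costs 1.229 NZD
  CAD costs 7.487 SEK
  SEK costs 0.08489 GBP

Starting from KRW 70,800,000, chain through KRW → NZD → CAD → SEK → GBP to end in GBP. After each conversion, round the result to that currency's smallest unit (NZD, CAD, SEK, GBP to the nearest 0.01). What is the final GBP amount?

KRW 70,800,000 ÷ 897.1 = NZD 78,920.97
NZD 78,920.97 ÷ 1.229 = CAD 64,215.60
CAD 64,215.60 × 7.487 = SEK 480,782.20
SEK 480,782.20 × 0.08489 = GBP 40,813.60

GBP 40,813.60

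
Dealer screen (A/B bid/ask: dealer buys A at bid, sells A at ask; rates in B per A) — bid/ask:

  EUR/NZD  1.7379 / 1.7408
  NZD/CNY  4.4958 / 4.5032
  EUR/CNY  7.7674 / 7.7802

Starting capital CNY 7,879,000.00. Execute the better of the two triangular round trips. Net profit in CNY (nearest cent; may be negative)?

Best loop CNY → EUR → NZD → CNY:
CNY 7,879,000.00 ÷ 7.7802 (buy EUR at ask) = EUR 1,012,698.90
EUR 1,012,698.90 × 1.7379 (sell EUR at bid) = NZD 1,759,969.42
NZD 1,759,969.42 × 4.4958 (sell NZD at bid) = CNY 7,912,470.53

Net profit: CNY 33,470.53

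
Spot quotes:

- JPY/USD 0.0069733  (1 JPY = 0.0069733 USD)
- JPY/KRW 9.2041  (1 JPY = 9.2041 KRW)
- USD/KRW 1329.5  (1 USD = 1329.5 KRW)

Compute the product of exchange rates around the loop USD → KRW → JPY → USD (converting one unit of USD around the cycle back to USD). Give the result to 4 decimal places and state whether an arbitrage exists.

Around USD → KRW → JPY → USD: 1 × 1329.5 ÷ 9.2041 × 0.0069733 = 1.007269
Product > 1; profitable direction is USD → KRW → JPY → USD.

1.0073 (arbitrage exists)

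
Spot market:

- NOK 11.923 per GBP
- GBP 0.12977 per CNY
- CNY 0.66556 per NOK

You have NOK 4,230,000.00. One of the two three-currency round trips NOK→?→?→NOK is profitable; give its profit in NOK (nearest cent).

Profitable loop is NOK → CNY → GBP → NOK:
NOK 4,230,000.00 × 0.66556 = CNY 2,815,318.80
CNY 2,815,318.80 × 0.12977 = GBP 365,343.92
GBP 365,343.92 × 11.923 = NOK 4,355,995.57
Profit = NOK 4,355,995.57 − NOK 4,230,000.00

Profit: NOK 125,995.57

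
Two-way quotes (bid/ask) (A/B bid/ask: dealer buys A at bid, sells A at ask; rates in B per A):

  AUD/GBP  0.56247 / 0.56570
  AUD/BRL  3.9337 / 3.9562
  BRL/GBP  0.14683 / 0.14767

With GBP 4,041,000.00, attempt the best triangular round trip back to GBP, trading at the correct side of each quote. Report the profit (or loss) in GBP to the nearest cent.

Best loop GBP → AUD → BRL → GBP:
GBP 4,041,000.00 ÷ 0.56570 (buy AUD at ask) = AUD 7,143,362.21
AUD 7,143,362.21 × 3.9337 (sell AUD at bid) = BRL 28,099,843.91
BRL 28,099,843.91 × 0.14683 (sell BRL at bid) = GBP 4,125,900.08

Net profit: GBP 84,900.08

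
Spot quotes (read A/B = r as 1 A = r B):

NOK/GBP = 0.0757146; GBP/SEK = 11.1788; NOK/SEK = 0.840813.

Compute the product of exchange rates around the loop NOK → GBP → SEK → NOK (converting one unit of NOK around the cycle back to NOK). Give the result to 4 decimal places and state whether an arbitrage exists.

1.0066 (arbitrage exists)

Around NOK → GBP → SEK → NOK: 1 × 0.0757146 × 11.1788 ÷ 0.840813 = 1.006643
Product > 1; profitable direction is NOK → GBP → SEK → NOK.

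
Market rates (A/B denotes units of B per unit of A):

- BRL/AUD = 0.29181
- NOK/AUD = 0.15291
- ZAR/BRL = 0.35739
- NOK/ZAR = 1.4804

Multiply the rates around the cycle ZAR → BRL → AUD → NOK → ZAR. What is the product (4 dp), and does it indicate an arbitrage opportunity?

1.0097 (arbitrage exists)

Around ZAR → BRL → AUD → NOK → ZAR: 1 × 0.35739 × 0.29181 ÷ 0.15291 × 1.4804 = 1.009685
Product > 1; profitable direction is ZAR → BRL → AUD → NOK → ZAR.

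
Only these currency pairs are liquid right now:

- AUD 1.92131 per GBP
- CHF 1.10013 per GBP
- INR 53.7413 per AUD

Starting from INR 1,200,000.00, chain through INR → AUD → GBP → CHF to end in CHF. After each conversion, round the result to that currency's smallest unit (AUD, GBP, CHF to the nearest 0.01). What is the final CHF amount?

INR 1,200,000.00 ÷ 53.7413 = AUD 22,329.20
AUD 22,329.20 ÷ 1.92131 = GBP 11,621.86
GBP 11,621.86 × 1.10013 = CHF 12,785.56

CHF 12,785.56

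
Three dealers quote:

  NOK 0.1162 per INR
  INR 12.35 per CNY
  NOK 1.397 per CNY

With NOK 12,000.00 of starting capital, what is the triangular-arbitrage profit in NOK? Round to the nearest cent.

Profit: NOK 327.02

Profitable loop is NOK → CNY → INR → NOK:
NOK 12,000.00 ÷ 1.397 = CNY 8,589.84
CNY 8,589.84 × 12.35 = INR 106,084.47
INR 106,084.47 × 0.1162 = NOK 12,327.02
Profit = NOK 12,327.02 − NOK 12,000.00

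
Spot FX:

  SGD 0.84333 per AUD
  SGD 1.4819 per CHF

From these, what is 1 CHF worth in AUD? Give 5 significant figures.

1 CHF × 1.4819 = 1.4819 SGD
1.4819 SGD ÷ 0.84333 = 1.7572 AUD

CHF/AUD = 1.7572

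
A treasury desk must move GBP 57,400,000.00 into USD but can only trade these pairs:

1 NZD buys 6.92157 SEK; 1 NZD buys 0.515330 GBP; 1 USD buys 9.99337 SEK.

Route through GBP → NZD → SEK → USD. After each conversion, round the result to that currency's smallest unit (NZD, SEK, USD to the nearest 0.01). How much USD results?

GBP 57,400,000.00 ÷ 0.515330 = NZD 111,384,937.81
NZD 111,384,937.81 × 6.92157 = SEK 770,958,644.00
SEK 770,958,644.00 ÷ 9.99337 = USD 77,147,012.87

USD 77,147,012.87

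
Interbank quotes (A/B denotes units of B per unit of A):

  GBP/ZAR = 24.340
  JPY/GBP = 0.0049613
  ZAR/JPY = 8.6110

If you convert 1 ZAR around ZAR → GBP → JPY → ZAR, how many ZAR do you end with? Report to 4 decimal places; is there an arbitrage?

0.9617 (arbitrage exists)

Around ZAR → GBP → JPY → ZAR: 1 ÷ 24.340 ÷ 0.0049613 ÷ 8.6110 = 0.961679
Product < 1; profitable direction is ZAR → JPY → GBP → ZAR.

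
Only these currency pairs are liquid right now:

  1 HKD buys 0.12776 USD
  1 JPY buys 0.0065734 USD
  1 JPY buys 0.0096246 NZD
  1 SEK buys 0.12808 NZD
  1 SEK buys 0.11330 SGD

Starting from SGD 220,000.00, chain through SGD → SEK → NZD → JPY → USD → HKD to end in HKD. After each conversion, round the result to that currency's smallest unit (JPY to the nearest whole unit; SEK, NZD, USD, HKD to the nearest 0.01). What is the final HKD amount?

HKD 1,329,494.52

SGD 220,000.00 ÷ 0.11330 = SEK 1,941,747.57
SEK 1,941,747.57 × 0.12808 = NZD 248,699.03
NZD 248,699.03 ÷ 0.0096246 = JPY 25,839,934
JPY 25,839,934 × 0.0065734 = USD 169,856.22
USD 169,856.22 ÷ 0.12776 = HKD 1,329,494.52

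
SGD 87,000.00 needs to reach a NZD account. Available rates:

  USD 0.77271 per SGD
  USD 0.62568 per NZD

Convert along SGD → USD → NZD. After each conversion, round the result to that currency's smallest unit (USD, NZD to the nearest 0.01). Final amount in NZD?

NZD 107,444.33

SGD 87,000.00 × 0.77271 = USD 67,225.77
USD 67,225.77 ÷ 0.62568 = NZD 107,444.33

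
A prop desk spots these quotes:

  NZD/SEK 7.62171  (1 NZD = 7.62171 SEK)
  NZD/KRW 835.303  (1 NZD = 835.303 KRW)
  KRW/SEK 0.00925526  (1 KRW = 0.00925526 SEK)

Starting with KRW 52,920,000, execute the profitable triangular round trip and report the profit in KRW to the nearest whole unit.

Profit: KRW 758,464

Profitable loop is KRW → SEK → NZD → KRW:
KRW 52,920,000 × 0.00925526 = SEK 489,788.36
SEK 489,788.36 ÷ 7.62171 = NZD 64,262.27
NZD 64,262.27 × 835.303 = KRW 53,678,464
Profit = KRW 53,678,464 − KRW 52,920,000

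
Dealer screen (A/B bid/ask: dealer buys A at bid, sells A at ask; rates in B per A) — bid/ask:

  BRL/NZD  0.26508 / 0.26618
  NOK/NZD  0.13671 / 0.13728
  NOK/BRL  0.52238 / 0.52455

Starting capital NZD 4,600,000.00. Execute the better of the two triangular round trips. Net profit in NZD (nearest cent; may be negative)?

Best loop NZD → NOK → BRL → NZD:
NZD 4,600,000.00 ÷ 0.13728 (buy NOK at ask) = NOK 33,508,158.51
NOK 33,508,158.51 × 0.52238 (sell NOK at bid) = BRL 17,503,991.84
BRL 17,503,991.84 × 0.26508 (sell BRL at bid) = NZD 4,639,958.16

Net profit: NZD 39,958.16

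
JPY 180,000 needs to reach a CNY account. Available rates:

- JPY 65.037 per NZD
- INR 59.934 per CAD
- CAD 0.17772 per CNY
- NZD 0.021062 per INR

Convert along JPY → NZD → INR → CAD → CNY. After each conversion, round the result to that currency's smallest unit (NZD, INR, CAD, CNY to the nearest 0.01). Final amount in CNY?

CNY 12,336.82

JPY 180,000 ÷ 65.037 = NZD 2,767.66
NZD 2,767.66 ÷ 0.021062 = INR 131,405.37
INR 131,405.37 ÷ 59.934 = CAD 2,192.50
CAD 2,192.50 ÷ 0.17772 = CNY 12,336.82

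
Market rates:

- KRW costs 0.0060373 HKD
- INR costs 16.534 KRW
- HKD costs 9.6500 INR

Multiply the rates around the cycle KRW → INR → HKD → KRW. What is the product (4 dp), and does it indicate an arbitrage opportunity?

Around KRW → INR → HKD → KRW: 1 ÷ 16.534 ÷ 9.6500 ÷ 0.0060373 = 1.038131
Product > 1; profitable direction is KRW → INR → HKD → KRW.

1.0381 (arbitrage exists)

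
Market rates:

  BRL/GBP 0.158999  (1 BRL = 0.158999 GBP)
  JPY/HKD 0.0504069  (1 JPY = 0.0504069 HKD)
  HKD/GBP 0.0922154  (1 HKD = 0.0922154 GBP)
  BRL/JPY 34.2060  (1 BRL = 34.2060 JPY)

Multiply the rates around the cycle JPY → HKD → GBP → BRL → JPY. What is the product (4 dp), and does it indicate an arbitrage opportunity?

Around JPY → HKD → GBP → BRL → JPY: 1 × 0.0504069 × 0.0922154 ÷ 0.158999 × 34.2060 = 1.000003
Product ≈ 1 (deviation 0.000%, within rounding noise).

1.0000 (no arbitrage)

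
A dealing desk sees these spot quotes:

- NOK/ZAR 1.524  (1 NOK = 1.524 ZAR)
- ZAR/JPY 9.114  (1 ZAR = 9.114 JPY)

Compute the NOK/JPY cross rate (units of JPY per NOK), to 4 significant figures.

NOK/JPY = 13.89

1 NOK × 1.524 = 1.524 ZAR
1.524 ZAR × 9.114 = 13.8897 JPY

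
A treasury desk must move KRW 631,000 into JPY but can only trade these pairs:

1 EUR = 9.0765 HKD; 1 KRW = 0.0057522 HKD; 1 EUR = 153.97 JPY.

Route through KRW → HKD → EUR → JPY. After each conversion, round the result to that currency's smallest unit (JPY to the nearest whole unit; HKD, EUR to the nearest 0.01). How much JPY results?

KRW 631,000 × 0.0057522 = HKD 3,629.64
HKD 3,629.64 ÷ 9.0765 = EUR 399.89
EUR 399.89 × 153.97 = JPY 61,571

JPY 61,571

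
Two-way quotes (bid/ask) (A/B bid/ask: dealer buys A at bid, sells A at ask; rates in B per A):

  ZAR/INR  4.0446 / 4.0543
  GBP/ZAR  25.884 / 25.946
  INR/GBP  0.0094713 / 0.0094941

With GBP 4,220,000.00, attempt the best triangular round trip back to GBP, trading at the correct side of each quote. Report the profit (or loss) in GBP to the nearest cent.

Net profit: GBP 5,444.04

Best loop GBP → INR → ZAR → GBP:
GBP 4,220,000.00 ÷ 0.0094941 (buy INR at ask) = INR 444,486,575.87
INR 444,486,575.87 ÷ 4.0543 (buy ZAR at ask) = ZAR 109,633,370.96
ZAR 109,633,370.96 ÷ 25.946 (buy GBP at ask) = GBP 4,225,444.04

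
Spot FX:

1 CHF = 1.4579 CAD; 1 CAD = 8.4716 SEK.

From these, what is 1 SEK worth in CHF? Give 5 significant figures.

1 SEK ÷ 8.4716 = 0.118041 CAD
0.118041 CAD ÷ 1.4579 = 0.0809668 CHF

SEK/CHF = 0.080967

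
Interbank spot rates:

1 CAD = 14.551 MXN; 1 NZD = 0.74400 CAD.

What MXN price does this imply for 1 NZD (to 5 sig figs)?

1 NZD × 0.74400 = 0.744 CAD
0.744 CAD × 14.551 = 10.8259 MXN

NZD/MXN = 10.826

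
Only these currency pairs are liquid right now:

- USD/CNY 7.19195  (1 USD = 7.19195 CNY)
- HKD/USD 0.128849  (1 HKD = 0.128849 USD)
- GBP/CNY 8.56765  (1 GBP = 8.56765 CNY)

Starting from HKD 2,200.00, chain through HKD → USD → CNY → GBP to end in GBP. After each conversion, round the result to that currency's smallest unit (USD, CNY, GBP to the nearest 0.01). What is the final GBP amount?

HKD 2,200.00 × 0.128849 = USD 283.47
USD 283.47 × 7.19195 = CNY 2,038.70
CNY 2,038.70 ÷ 8.56765 = GBP 237.95

GBP 237.95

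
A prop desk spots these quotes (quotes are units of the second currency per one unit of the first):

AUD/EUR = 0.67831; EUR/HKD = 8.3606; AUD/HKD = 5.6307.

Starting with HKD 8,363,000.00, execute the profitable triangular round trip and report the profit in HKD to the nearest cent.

Profit: HKD 59,972.32

Profitable loop is HKD → AUD → EUR → HKD:
HKD 8,363,000.00 ÷ 5.6307 = AUD 1,485,250.50
AUD 1,485,250.50 × 0.67831 = EUR 1,007,460.27
EUR 1,007,460.27 × 8.3606 = HKD 8,422,972.32
Profit = HKD 8,422,972.32 − HKD 8,363,000.00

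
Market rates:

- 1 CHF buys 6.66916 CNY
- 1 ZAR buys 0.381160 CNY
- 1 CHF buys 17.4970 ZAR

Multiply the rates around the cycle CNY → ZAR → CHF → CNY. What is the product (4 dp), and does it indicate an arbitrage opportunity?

1.0000 (no arbitrage)

Around CNY → ZAR → CHF → CNY: 1 ÷ 0.381160 ÷ 17.4970 × 6.66916 = 1.000001
Product ≈ 1 (deviation 0.000%, within rounding noise).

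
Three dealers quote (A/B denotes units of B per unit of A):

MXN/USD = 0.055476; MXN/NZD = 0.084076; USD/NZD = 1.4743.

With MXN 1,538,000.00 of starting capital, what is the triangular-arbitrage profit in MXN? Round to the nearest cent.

Profitable loop is MXN → NZD → USD → MXN:
MXN 1,538,000.00 × 0.084076 = NZD 129,308.89
NZD 129,308.89 ÷ 1.4743 = USD 87,708.67
USD 87,708.67 ÷ 0.055476 = MXN 1,581,020.03
Profit = MXN 1,581,020.03 − MXN 1,538,000.00

Profit: MXN 43,020.03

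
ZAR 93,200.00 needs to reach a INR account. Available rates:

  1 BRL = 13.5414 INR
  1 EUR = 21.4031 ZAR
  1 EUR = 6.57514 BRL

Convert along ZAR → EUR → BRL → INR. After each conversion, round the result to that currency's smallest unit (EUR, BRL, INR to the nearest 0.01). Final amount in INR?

INR 387,710.73

ZAR 93,200.00 ÷ 21.4031 = EUR 4,354.51
EUR 4,354.51 × 6.57514 = BRL 28,631.51
BRL 28,631.51 × 13.5414 = INR 387,710.73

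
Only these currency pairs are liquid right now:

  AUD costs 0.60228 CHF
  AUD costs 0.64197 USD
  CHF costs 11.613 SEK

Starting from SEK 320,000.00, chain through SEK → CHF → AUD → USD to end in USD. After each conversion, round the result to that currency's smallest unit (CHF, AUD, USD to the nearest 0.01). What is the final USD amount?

USD 29,371.21

SEK 320,000.00 ÷ 11.613 = CHF 27,555.33
CHF 27,555.33 ÷ 0.60228 = AUD 45,751.69
AUD 45,751.69 × 0.64197 = USD 29,371.21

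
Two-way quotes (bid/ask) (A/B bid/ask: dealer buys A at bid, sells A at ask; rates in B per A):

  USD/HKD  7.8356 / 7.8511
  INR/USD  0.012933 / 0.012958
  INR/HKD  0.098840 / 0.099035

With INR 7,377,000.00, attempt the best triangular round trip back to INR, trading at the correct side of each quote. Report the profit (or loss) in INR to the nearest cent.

Best loop INR → USD → HKD → INR:
INR 7,377,000.00 × 0.012933 (sell INR at bid) = USD 95,406.74
USD 95,406.74 × 7.8356 (sell USD at bid) = HKD 747,569.06
HKD 747,569.06 ÷ 0.099035 (buy INR at ask) = INR 7,548,533.95

Net profit: INR 171,533.95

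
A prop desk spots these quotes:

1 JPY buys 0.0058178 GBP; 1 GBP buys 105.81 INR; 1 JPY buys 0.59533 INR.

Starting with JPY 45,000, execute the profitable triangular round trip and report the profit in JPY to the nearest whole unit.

Profitable loop is JPY → GBP → INR → JPY:
JPY 45,000 × 0.0058178 = GBP 261.80
GBP 261.80 × 105.81 = INR 27,701.16
INR 27,701.16 ÷ 0.59533 = JPY 46,531
Profit = JPY 46,531 − JPY 45,000

Profit: JPY 1,531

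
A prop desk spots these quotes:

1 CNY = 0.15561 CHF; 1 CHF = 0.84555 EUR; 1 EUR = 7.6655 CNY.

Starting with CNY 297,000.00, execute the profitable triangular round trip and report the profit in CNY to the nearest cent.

Profitable loop is CNY → CHF → EUR → CNY:
CNY 297,000.00 × 0.15561 = CHF 46,216.17
CHF 46,216.17 × 0.84555 = EUR 39,078.08
EUR 39,078.08 × 7.6655 = CNY 299,553.04
Profit = CNY 299,553.04 − CNY 297,000.00

Profit: CNY 2,553.04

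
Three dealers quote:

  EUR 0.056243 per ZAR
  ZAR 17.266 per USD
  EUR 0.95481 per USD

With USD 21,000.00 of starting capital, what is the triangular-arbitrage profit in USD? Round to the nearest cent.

Profit: USD 358.10

Profitable loop is USD → ZAR → EUR → USD:
USD 21,000.00 × 17.266 = ZAR 362,586.00
ZAR 362,586.00 × 0.056243 = EUR 20,392.92
EUR 20,392.92 ÷ 0.95481 = USD 21,358.10
Profit = USD 21,358.10 − USD 21,000.00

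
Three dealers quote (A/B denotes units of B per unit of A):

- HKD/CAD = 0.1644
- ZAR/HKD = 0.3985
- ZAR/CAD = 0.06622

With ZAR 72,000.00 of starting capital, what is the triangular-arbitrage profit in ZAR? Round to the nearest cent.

Profit: ZAR 776.56

Profitable loop is ZAR → CAD → HKD → ZAR:
ZAR 72,000.00 × 0.06622 = CAD 4,767.84
CAD 4,767.84 ÷ 0.1644 = HKD 29,001.46
HKD 29,001.46 ÷ 0.3985 = ZAR 72,776.56
Profit = ZAR 72,776.56 − ZAR 72,000.00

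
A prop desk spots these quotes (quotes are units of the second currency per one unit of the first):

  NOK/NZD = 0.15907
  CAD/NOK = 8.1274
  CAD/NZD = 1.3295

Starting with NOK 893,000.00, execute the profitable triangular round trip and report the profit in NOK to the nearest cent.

Profit: NOK 25,332.35

Profitable loop is NOK → CAD → NZD → NOK:
NOK 893,000.00 ÷ 8.1274 = CAD 109,875.24
CAD 109,875.24 × 1.3295 = NZD 146,079.13
NZD 146,079.13 ÷ 0.15907 = NOK 918,332.35
Profit = NOK 918,332.35 − NOK 893,000.00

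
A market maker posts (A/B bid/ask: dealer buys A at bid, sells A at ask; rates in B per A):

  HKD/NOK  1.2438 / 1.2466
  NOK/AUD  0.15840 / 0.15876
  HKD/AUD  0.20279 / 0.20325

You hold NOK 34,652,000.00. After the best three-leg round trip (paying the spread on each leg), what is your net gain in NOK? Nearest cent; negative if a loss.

Best loop NOK → HKD → AUD → NOK:
NOK 34,652,000.00 ÷ 1.2466 (buy HKD at ask) = HKD 27,797,208.41
HKD 27,797,208.41 × 0.20279 (sell HKD at bid) = AUD 5,636,995.89
AUD 5,636,995.89 ÷ 0.15876 (buy NOK at ask) = NOK 35,506,398.92

Net profit: NOK 854,398.92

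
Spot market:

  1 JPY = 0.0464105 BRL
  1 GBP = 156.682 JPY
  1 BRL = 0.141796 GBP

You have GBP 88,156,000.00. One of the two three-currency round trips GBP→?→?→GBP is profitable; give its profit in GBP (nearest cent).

Profit: GBP 2,741,347.44

Profitable loop is GBP → JPY → BRL → GBP:
GBP 88,156,000.00 × 156.682 = JPY 13,812,458,392
JPY 13,812,458,392 × 0.0464105 = BRL 641,043,100.20
BRL 641,043,100.20 × 0.141796 = GBP 90,897,347.44
Profit = GBP 90,897,347.44 − GBP 88,156,000.00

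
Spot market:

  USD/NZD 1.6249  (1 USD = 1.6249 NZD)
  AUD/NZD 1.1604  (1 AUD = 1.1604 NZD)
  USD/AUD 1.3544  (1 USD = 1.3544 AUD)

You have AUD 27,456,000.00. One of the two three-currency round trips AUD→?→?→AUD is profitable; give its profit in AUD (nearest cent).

Profitable loop is AUD → USD → NZD → AUD:
AUD 27,456,000.00 ÷ 1.3544 = USD 20,271,707.03
USD 20,271,707.03 × 1.6249 = NZD 32,939,496.75
NZD 32,939,496.75 ÷ 1.1604 = AUD 28,386,329.50
Profit = AUD 28,386,329.50 − AUD 27,456,000.00

Profit: AUD 930,329.50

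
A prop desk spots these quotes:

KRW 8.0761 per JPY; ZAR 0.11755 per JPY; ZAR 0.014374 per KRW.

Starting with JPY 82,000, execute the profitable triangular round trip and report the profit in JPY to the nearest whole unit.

Profitable loop is JPY → ZAR → KRW → JPY:
JPY 82,000 × 0.11755 = ZAR 9,639.10
ZAR 9,639.10 ÷ 0.014374 = KRW 670,593
KRW 670,593 ÷ 8.0761 = JPY 83,034
Profit = JPY 83,034 − JPY 82,000

Profit: JPY 1,034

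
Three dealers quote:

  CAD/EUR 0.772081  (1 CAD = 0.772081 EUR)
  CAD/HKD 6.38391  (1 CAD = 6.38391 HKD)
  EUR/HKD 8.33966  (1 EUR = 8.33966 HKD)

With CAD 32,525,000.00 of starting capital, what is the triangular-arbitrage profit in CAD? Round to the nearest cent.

Profit: CAD 280,129.75

Profitable loop is CAD → EUR → HKD → CAD:
CAD 32,525,000.00 × 0.772081 = EUR 25,111,934.53
EUR 25,111,934.53 × 8.33966 = HKD 209,424,995.88
HKD 209,424,995.88 ÷ 6.38391 = CAD 32,805,129.75
Profit = CAD 32,805,129.75 − CAD 32,525,000.00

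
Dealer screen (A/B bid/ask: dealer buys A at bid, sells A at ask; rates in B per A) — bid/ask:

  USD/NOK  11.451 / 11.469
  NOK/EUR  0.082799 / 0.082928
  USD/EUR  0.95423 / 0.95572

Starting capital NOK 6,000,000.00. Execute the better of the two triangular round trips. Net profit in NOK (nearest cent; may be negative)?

Net profit: NOK 19,737.76

Best loop NOK → USD → EUR → NOK:
NOK 6,000,000.00 ÷ 11.469 (buy USD at ask) = USD 523,149.36
USD 523,149.36 × 0.95423 (sell USD at bid) = EUR 499,204.81
EUR 499,204.81 ÷ 0.082928 (buy NOK at ask) = NOK 6,019,737.76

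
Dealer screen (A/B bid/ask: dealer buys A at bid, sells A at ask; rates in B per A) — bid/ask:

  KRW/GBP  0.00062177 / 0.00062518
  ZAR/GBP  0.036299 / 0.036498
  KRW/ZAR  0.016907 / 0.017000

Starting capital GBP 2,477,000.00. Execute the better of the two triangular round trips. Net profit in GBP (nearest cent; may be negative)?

Best loop GBP → ZAR → KRW → GBP:
GBP 2,477,000.00 ÷ 0.036498 (buy ZAR at ask) = ZAR 67,866,732.42
ZAR 67,866,732.42 ÷ 0.017000 (buy KRW at ask) = KRW 3,992,160,731
KRW 3,992,160,731 × 0.00062177 (sell KRW at bid) = GBP 2,482,205.78

Net profit: GBP 5,205.78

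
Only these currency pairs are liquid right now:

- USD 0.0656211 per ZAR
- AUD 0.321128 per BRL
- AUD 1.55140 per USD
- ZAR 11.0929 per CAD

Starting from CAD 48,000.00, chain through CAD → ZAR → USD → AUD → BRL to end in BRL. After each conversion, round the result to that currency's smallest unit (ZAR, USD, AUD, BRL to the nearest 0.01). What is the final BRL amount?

CAD 48,000.00 × 11.0929 = ZAR 532,459.20
ZAR 532,459.20 × 0.0656211 = USD 34,940.56
USD 34,940.56 × 1.55140 = AUD 54,206.78
AUD 54,206.78 ÷ 0.321128 = BRL 168,801.16

BRL 168,801.16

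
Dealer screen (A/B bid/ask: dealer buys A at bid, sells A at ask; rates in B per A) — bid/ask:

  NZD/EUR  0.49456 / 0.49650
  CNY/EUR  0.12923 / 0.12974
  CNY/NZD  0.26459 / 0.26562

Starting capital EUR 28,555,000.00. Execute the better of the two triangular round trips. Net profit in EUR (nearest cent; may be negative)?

Net profit: EUR 245,543.60

Best loop EUR → CNY → NZD → EUR:
EUR 28,555,000.00 ÷ 0.12974 (buy CNY at ask) = CNY 220,094,034.22
CNY 220,094,034.22 × 0.26459 (sell CNY at bid) = NZD 58,234,680.51
NZD 58,234,680.51 × 0.49456 (sell NZD at bid) = EUR 28,800,543.60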